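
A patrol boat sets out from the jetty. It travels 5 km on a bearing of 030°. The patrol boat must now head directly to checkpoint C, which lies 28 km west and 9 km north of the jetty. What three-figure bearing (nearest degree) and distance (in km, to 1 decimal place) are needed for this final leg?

Leg 1 (030°, 5 km): east 5 sin 30° = 2.50, north 5 cos 30° = 4.33
Current position: (2.50, 4.33). Target: (-28, 9). Remaining: Δeast = -30.50, Δnorth = 4.67.
Bearing = atan2(-30.50, 4.67) mod 360° = 278.70°; distance = √((-30.50)² + (4.67)²) = 30.855 km.

279°, 30.9 km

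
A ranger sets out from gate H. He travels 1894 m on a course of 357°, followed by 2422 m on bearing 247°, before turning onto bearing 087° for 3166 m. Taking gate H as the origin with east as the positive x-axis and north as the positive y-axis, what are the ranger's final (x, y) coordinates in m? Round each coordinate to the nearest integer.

(833, 1111)

Leg 1 (357°, 1894 m): east 1894 sin 357° = -99.12, north 1894 cos 357° = 1891.40
Leg 2 (247°, 2422 m): east 2422 sin 247° = -2229.46, north 2422 cos 247° = -946.35
Leg 3 (087°, 3166 m): east 3166 sin 87° = 3161.66, north 3166 cos 87° = 165.70
Summing: 833.07 m east, 1110.75 m north → (833, 1111).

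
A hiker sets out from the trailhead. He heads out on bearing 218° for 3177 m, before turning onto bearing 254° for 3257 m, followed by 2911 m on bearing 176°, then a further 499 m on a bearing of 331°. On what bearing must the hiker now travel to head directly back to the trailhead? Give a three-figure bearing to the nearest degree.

041°

Leg 1 (218°, 3177 m): east 3177 sin 218° = -1955.96, north 3177 cos 218° = -2503.51
Leg 2 (254°, 3257 m): east 3257 sin 254° = -3130.83, north 3257 cos 254° = -897.75
Leg 3 (176°, 2911 m): east 2911 sin 176° = 203.06, north 2911 cos 176° = -2903.91
Leg 4 (331°, 499 m): east 499 sin 331° = -241.92, north 499 cos 331° = 436.44
Net displacement: -5125.64 east, -5868.73 north. Direction back to start is (5125.64, 5868.73): bearing = atan2(5125.64, 5868.73) mod 360° = 41.13° ≈ 041°.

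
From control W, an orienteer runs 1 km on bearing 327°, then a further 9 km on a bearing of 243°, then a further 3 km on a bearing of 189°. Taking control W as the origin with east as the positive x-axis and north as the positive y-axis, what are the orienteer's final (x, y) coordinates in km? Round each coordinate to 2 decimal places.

(-9.03, -6.21)

Leg 1 (327°, 1 km): east 1 sin 327° = -0.54, north 1 cos 327° = 0.84
Leg 2 (243°, 9 km): east 9 sin 243° = -8.02, north 9 cos 243° = -4.09
Leg 3 (189°, 3 km): east 3 sin 189° = -0.47, north 3 cos 189° = -2.96
Summing: -9.03 km east, -6.21 km north → (-9.03, -6.21).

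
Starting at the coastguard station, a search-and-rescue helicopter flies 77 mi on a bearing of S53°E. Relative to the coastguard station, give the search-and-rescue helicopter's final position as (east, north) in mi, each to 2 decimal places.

(61.49, -46.34)

Leg 1 (S53°E, 77 mi): east 77 sin 127° = 61.49, north 77 cos 127° = -46.34
Summing: 61.49 mi east, -46.34 mi north → (61.49, -46.34).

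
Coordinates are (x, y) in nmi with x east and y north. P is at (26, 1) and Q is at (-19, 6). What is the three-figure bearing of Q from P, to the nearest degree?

Δeast = -19 − 26 = -45.00; Δnorth = 6 − 1 = 5.00.
Bearing = atan2(Δeast, Δnorth) mod 360° = 276.34° ≈ 276°.

276°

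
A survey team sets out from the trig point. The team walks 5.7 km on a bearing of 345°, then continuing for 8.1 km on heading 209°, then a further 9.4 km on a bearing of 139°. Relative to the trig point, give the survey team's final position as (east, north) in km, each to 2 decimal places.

Leg 1 (345°, 5.7 km): east 5.7 sin 345° = -1.48, north 5.7 cos 345° = 5.51
Leg 2 (209°, 8.1 km): east 8.1 sin 209° = -3.93, north 8.1 cos 209° = -7.08
Leg 3 (139°, 9.4 km): east 9.4 sin 139° = 6.17, north 9.4 cos 139° = -7.09
Summing: 0.76 km east, -8.67 km north → (0.76, -8.67).

(0.76, -8.67)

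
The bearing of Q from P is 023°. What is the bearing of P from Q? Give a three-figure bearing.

203°

Back-bearing = 023° + 180° = 203°.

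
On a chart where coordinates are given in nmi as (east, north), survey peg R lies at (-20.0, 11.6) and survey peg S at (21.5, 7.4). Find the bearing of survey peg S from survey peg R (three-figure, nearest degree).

Δeast = 21.5 − -20.0 = 41.50; Δnorth = 7.4 − 11.6 = -4.20.
Bearing = atan2(Δeast, Δnorth) mod 360° = 95.78° ≈ 096°.

096°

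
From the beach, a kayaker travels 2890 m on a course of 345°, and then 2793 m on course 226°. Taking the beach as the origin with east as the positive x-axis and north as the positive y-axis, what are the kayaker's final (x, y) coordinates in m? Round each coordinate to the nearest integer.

Leg 1 (345°, 2890 m): east 2890 sin 345° = -747.99, north 2890 cos 345° = 2791.53
Leg 2 (226°, 2793 m): east 2793 sin 226° = -2009.12, north 2793 cos 226° = -1940.18
Summing: -2757.10 m east, 851.34 m north → (-2757, 851).

(-2757, 851)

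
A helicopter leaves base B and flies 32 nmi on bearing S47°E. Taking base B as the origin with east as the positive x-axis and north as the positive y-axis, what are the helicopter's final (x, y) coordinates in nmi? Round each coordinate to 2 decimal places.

Leg 1 (S47°E, 32 nmi): east 32 sin 133° = 23.40, north 32 cos 133° = -21.82
Summing: 23.40 nmi east, -21.82 nmi north → (23.40, -21.82).

(23.40, -21.82)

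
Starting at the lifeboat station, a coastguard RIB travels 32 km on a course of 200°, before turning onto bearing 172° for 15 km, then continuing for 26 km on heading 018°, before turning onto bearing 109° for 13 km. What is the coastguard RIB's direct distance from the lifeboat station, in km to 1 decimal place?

27.0 km

Leg 1 (200°, 32 km): east 32 sin 200° = -10.94, north 32 cos 200° = -30.07
Leg 2 (172°, 15 km): east 15 sin 172° = 2.09, north 15 cos 172° = -14.85
Leg 3 (018°, 26 km): east 26 sin 18° = 8.03, north 26 cos 18° = 24.73
Leg 4 (109°, 13 km): east 13 sin 109° = 12.29, north 13 cos 109° = -4.23
Net: 11.47 east, -24.43 north. Distance = √((11.47)² + (-24.43)²) = 26.987 km.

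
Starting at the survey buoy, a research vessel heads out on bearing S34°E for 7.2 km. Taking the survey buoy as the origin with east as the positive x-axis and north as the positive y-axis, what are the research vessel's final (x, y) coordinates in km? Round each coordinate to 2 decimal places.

Leg 1 (S34°E, 7.2 km): east 7.2 sin 146° = 4.03, north 7.2 cos 146° = -5.97
Summing: 4.03 km east, -5.97 km north → (4.03, -5.97).

(4.03, -5.97)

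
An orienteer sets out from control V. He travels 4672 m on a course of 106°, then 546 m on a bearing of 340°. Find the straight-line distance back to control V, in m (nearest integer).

Leg 1 (106°, 4672 m): east 4672 sin 106° = 4491.01, north 4672 cos 106° = -1287.78
Leg 2 (340°, 546 m): east 546 sin 340° = -186.74, north 546 cos 340° = 513.07
Net: 4304.27 east, -774.71 north. Distance = √((4304.27)² + (-774.71)²) = 4373.434 m.

4373 m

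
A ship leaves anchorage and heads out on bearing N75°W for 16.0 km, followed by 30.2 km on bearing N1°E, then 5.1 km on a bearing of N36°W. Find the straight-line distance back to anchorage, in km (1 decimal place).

Leg 1 (N75°W, 16.0 km): east 16.0 sin 285° = -15.45, north 16.0 cos 285° = 4.14
Leg 2 (N1°E, 30.2 km): east 30.2 sin 1° = 0.53, north 30.2 cos 1° = 30.20
Leg 3 (N36°W, 5.1 km): east 5.1 sin 324° = -3.00, north 5.1 cos 324° = 4.13
Net: -17.93 east, 38.46 north. Distance = √((-17.93)² + (38.46)²) = 42.434 km.

42.4 km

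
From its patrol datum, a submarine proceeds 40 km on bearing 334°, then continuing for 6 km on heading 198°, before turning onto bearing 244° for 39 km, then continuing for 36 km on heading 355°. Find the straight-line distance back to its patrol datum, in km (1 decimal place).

Leg 1 (334°, 40 km): east 40 sin 334° = -17.53, north 40 cos 334° = 35.95
Leg 2 (198°, 6 km): east 6 sin 198° = -1.85, north 6 cos 198° = -5.71
Leg 3 (244°, 39 km): east 39 sin 244° = -35.05, north 39 cos 244° = -17.10
Leg 4 (355°, 36 km): east 36 sin 355° = -3.14, north 36 cos 355° = 35.86
Net: -57.58 east, 49.01 north. Distance = √((-57.58)² + (49.01)²) = 75.615 km.

75.6 km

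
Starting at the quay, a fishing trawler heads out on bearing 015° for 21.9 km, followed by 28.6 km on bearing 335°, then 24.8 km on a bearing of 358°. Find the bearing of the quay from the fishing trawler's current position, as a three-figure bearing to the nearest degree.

174°

Leg 1 (015°, 21.9 km): east 21.9 sin 15° = 5.67, north 21.9 cos 15° = 21.15
Leg 2 (335°, 28.6 km): east 28.6 sin 335° = -12.09, north 28.6 cos 335° = 25.92
Leg 3 (358°, 24.8 km): east 24.8 sin 358° = -0.87, north 24.8 cos 358° = 24.78
Net displacement: -7.28 east, 71.86 north. Direction back to start is (7.28, -71.86): bearing = atan2(7.28, -71.86) mod 360° = 174.21° ≈ 174°.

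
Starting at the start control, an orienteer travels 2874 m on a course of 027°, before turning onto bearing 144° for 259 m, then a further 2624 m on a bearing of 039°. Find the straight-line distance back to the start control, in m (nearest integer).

5379 m

Leg 1 (027°, 2874 m): east 2874 sin 27° = 1304.77, north 2874 cos 27° = 2560.75
Leg 2 (144°, 259 m): east 259 sin 144° = 152.24, north 259 cos 144° = -209.54
Leg 3 (039°, 2624 m): east 2624 sin 39° = 1651.34, north 2624 cos 39° = 2039.23
Net: 3108.34 east, 4390.45 north. Distance = √((3108.34)² + (4390.45)²) = 5379.389 m.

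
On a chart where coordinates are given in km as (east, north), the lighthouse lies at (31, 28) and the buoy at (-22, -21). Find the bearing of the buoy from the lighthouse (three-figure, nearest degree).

Δeast = -22 − 31 = -53.00; Δnorth = -21 − 28 = -49.00.
Bearing = atan2(Δeast, Δnorth) mod 360° = 227.25° ≈ 227°.

227°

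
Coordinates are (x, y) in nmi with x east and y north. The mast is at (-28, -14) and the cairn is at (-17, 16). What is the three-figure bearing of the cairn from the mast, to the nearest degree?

Δeast = -17 − -28 = 11.00; Δnorth = 16 − -14 = 30.00.
Bearing = atan2(Δeast, Δnorth) mod 360° = 20.14° ≈ 020°.

020°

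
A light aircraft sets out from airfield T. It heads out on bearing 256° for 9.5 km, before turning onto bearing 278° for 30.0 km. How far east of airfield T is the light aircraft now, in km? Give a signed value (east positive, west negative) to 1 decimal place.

Leg 1 (256°, 9.5 km): east 9.5 sin 256° = -9.22, north 9.5 cos 256° = -2.30
Leg 2 (278°, 30.0 km): east 30.0 sin 278° = -29.71, north 30.0 cos 278° = 4.18
Net east component: -38.93 km.

-38.9 km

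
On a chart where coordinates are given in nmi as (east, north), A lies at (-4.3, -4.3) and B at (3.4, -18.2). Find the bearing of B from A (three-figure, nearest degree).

151°

Δeast = 3.4 − -4.3 = 7.70; Δnorth = -18.2 − -4.3 = -13.90.
Bearing = atan2(Δeast, Δnorth) mod 360° = 151.02° ≈ 151°.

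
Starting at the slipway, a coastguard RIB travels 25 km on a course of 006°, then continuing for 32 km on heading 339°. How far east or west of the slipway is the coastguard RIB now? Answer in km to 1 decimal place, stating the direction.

Leg 1 (006°, 25 km): east 25 sin 6° = 2.61, north 25 cos 6° = 24.86
Leg 2 (339°, 32 km): east 32 sin 339° = -11.47, north 32 cos 339° = 29.87
Net east component: -8.85 km.

8.9 km west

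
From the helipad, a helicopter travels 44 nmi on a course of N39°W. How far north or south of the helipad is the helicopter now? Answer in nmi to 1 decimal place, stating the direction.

34.2 nmi north

Leg 1 (N39°W, 44 nmi): east 44 sin 321° = -27.69, north 44 cos 321° = 34.19
Net north component: 34.19 nmi.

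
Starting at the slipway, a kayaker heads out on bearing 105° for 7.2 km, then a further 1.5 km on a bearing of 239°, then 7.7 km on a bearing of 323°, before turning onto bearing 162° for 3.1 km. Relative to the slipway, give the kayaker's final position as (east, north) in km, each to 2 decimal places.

Leg 1 (105°, 7.2 km): east 7.2 sin 105° = 6.95, north 7.2 cos 105° = -1.86
Leg 2 (239°, 1.5 km): east 1.5 sin 239° = -1.29, north 1.5 cos 239° = -0.77
Leg 3 (323°, 7.7 km): east 7.7 sin 323° = -4.63, north 7.7 cos 323° = 6.15
Leg 4 (162°, 3.1 km): east 3.1 sin 162° = 0.96, north 3.1 cos 162° = -2.95
Summing: 1.99 km east, 0.57 km north → (1.99, 0.57).

(1.99, 0.57)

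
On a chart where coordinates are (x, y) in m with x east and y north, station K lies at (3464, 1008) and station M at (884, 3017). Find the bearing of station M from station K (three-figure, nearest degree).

308°

Δeast = 884 − 3464 = -2580.00; Δnorth = 3017 − 1008 = 2009.00.
Bearing = atan2(Δeast, Δnorth) mod 360° = 307.91° ≈ 308°.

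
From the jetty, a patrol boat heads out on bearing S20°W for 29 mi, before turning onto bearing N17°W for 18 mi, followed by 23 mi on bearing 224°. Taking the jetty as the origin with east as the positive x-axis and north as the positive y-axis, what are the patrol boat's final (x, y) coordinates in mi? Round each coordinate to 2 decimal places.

Leg 1 (S20°W, 29 mi): east 29 sin 200° = -9.92, north 29 cos 200° = -27.25
Leg 2 (N17°W, 18 mi): east 18 sin 343° = -5.26, north 18 cos 343° = 17.21
Leg 3 (224°, 23 mi): east 23 sin 224° = -15.98, north 23 cos 224° = -16.54
Summing: -31.16 mi east, -26.58 mi north → (-31.16, -26.58).

(-31.16, -26.58)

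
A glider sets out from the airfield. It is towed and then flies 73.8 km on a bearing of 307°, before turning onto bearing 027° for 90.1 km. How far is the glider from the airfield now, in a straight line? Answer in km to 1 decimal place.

126.0 km

Leg 1 (307°, 73.8 km): east 73.8 sin 307° = -58.94, north 73.8 cos 307° = 44.41
Leg 2 (027°, 90.1 km): east 90.1 sin 27° = 40.90, north 90.1 cos 27° = 80.28
Net: -18.03 east, 124.69 north. Distance = √((-18.03)² + (124.69)²) = 125.991 km.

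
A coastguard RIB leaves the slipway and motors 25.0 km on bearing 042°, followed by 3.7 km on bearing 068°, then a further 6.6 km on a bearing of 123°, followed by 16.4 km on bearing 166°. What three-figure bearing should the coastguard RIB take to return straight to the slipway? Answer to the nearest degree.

269°

Leg 1 (042°, 25.0 km): east 25.0 sin 42° = 16.73, north 25.0 cos 42° = 18.58
Leg 2 (068°, 3.7 km): east 3.7 sin 68° = 3.43, north 3.7 cos 68° = 1.39
Leg 3 (123°, 6.6 km): east 6.6 sin 123° = 5.54, north 6.6 cos 123° = -3.59
Leg 4 (166°, 16.4 km): east 16.4 sin 166° = 3.97, north 16.4 cos 166° = -15.91
Net displacement: 29.66 east, 0.46 north. Direction back to start is (-29.66, -0.46): bearing = atan2(-29.66, -0.46) mod 360° = 269.12° ≈ 269°.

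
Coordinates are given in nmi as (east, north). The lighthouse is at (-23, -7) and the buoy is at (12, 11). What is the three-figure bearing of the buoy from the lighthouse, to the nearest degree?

063°

Δeast = 12 − -23 = 35.00; Δnorth = 11 − -7 = 18.00.
Bearing = atan2(Δeast, Δnorth) mod 360° = 62.78° ≈ 063°.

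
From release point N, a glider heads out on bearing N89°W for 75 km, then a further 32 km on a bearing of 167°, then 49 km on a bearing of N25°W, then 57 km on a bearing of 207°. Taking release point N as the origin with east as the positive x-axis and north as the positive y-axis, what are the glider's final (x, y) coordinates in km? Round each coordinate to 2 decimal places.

(-114.38, -36.25)

Leg 1 (N89°W, 75 km): east 75 sin 271° = -74.99, north 75 cos 271° = 1.31
Leg 2 (167°, 32 km): east 32 sin 167° = 7.20, north 32 cos 167° = -31.18
Leg 3 (N25°W, 49 km): east 49 sin 335° = -20.71, north 49 cos 335° = 44.41
Leg 4 (207°, 57 km): east 57 sin 207° = -25.88, north 57 cos 207° = -50.79
Summing: -114.38 km east, -36.25 km north → (-114.38, -36.25).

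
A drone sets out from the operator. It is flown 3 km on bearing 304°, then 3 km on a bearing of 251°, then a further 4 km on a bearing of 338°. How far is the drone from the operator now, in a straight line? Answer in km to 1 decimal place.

Leg 1 (304°, 3 km): east 3 sin 304° = -2.49, north 3 cos 304° = 1.68
Leg 2 (251°, 3 km): east 3 sin 251° = -2.84, north 3 cos 251° = -0.98
Leg 3 (338°, 4 km): east 4 sin 338° = -1.50, north 4 cos 338° = 3.71
Net: -6.82 east, 4.41 north. Distance = √((-6.82)² + (4.41)²) = 8.123 km.

8.1 km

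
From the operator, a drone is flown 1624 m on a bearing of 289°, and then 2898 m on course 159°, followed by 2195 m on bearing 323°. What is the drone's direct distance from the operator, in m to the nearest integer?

Leg 1 (289°, 1624 m): east 1624 sin 289° = -1535.52, north 1624 cos 289° = 528.72
Leg 2 (159°, 2898 m): east 2898 sin 159° = 1038.55, north 2898 cos 159° = -2705.52
Leg 3 (323°, 2195 m): east 2195 sin 323° = -1320.98, north 2195 cos 323° = 1753.00
Net: -1817.96 east, -423.79 north. Distance = √((-1817.96)² + (-423.79)²) = 1866.698 m.

1867 m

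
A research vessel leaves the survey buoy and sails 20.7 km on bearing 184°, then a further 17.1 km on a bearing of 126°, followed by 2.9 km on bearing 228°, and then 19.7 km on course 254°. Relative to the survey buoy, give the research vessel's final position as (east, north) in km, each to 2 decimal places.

(-8.70, -38.07)

Leg 1 (184°, 20.7 km): east 20.7 sin 184° = -1.44, north 20.7 cos 184° = -20.65
Leg 2 (126°, 17.1 km): east 17.1 sin 126° = 13.83, north 17.1 cos 126° = -10.05
Leg 3 (228°, 2.9 km): east 2.9 sin 228° = -2.16, north 2.9 cos 228° = -1.94
Leg 4 (254°, 19.7 km): east 19.7 sin 254° = -18.94, north 19.7 cos 254° = -5.43
Summing: -8.70 km east, -38.07 km north → (-8.70, -38.07).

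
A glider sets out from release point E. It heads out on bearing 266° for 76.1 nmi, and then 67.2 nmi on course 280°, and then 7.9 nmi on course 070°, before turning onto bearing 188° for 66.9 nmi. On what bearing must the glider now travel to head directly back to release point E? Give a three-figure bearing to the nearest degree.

068°

Leg 1 (266°, 76.1 nmi): east 76.1 sin 266° = -75.91, north 76.1 cos 266° = -5.31
Leg 2 (280°, 67.2 nmi): east 67.2 sin 280° = -66.18, north 67.2 cos 280° = 11.67
Leg 3 (070°, 7.9 nmi): east 7.9 sin 70° = 7.42, north 7.9 cos 70° = 2.70
Leg 4 (188°, 66.9 nmi): east 66.9 sin 188° = -9.31, north 66.9 cos 188° = -66.25
Net displacement: -143.98 east, -57.19 north. Direction back to start is (143.98, 57.19): bearing = atan2(143.98, 57.19) mod 360° = 68.34° ≈ 068°.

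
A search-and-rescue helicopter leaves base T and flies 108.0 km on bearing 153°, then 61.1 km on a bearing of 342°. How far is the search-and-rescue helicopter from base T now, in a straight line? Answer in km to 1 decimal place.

48.6 km

Leg 1 (153°, 108.0 km): east 108.0 sin 153° = 49.03, north 108.0 cos 153° = -96.23
Leg 2 (342°, 61.1 km): east 61.1 sin 342° = -18.88, north 61.1 cos 342° = 58.11
Net: 30.15 east, -38.12 north. Distance = √((30.15)² + (-38.12)²) = 48.601 km.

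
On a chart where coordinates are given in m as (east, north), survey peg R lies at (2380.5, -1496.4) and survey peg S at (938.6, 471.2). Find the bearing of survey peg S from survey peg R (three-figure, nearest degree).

324°

Δeast = 938.6 − 2380.5 = -1441.90; Δnorth = 471.2 − -1496.4 = 1967.60.
Bearing = atan2(Δeast, Δnorth) mod 360° = 323.77° ≈ 324°.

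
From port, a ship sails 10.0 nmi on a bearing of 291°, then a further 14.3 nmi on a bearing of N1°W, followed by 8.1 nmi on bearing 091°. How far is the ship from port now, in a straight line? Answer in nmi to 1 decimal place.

Leg 1 (291°, 10.0 nmi): east 10.0 sin 291° = -9.34, north 10.0 cos 291° = 3.58
Leg 2 (N1°W, 14.3 nmi): east 14.3 sin 359° = -0.25, north 14.3 cos 359° = 14.30
Leg 3 (091°, 8.1 nmi): east 8.1 sin 91° = 8.10, north 8.1 cos 91° = -0.14
Net: -1.49 east, 17.74 north. Distance = √((-1.49)² + (17.74)²) = 17.802 nmi.

17.8 nmi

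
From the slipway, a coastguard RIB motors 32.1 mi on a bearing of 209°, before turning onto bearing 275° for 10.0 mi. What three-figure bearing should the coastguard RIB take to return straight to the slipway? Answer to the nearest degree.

Leg 1 (209°, 32.1 mi): east 32.1 sin 209° = -15.56, north 32.1 cos 209° = -28.08
Leg 2 (275°, 10.0 mi): east 10.0 sin 275° = -9.96, north 10.0 cos 275° = 0.87
Net displacement: -25.52 east, -27.20 north. Direction back to start is (25.52, 27.20): bearing = atan2(25.52, 27.20) mod 360° = 43.18° ≈ 043°.

043°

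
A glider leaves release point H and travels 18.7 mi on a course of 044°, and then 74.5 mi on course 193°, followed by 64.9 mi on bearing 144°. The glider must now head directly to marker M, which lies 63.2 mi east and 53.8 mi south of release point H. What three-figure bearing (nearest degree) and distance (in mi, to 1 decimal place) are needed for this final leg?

Leg 1 (044°, 18.7 mi): east 18.7 sin 44° = 12.99, north 18.7 cos 44° = 13.45
Leg 2 (193°, 74.5 mi): east 74.5 sin 193° = -16.76, north 74.5 cos 193° = -72.59
Leg 3 (144°, 64.9 mi): east 64.9 sin 144° = 38.15, north 64.9 cos 144° = -52.51
Current position: (34.38, -111.64). Target: (63.2, -53.8). Remaining: Δeast = 28.82, Δnorth = 57.84.
Bearing = atan2(28.82, 57.84) mod 360° = 26.49°; distance = √((28.82)² + (57.84)²) = 64.627 mi.

026°, 64.6 mi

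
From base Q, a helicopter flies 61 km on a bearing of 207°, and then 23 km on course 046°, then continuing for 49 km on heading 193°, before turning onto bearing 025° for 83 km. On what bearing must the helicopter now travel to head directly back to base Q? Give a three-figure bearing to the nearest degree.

Leg 1 (207°, 61 km): east 61 sin 207° = -27.69, north 61 cos 207° = -54.35
Leg 2 (046°, 23 km): east 23 sin 46° = 16.54, north 23 cos 46° = 15.98
Leg 3 (193°, 49 km): east 49 sin 193° = -11.02, north 49 cos 193° = -47.74
Leg 4 (025°, 83 km): east 83 sin 25° = 35.08, north 83 cos 25° = 75.22
Net displacement: 12.91 east, -10.89 north. Direction back to start is (-12.91, 10.89): bearing = atan2(-12.91, 10.89) mod 360° = 310.17° ≈ 310°.

310°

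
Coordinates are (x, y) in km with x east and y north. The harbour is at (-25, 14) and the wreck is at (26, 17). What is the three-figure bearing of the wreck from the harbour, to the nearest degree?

Δeast = 26 − -25 = 51.00; Δnorth = 17 − 14 = 3.00.
Bearing = atan2(Δeast, Δnorth) mod 360° = 86.63° ≈ 087°.

087°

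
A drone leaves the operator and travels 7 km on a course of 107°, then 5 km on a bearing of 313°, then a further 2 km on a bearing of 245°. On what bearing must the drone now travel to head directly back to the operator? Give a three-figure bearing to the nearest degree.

247°

Leg 1 (107°, 7 km): east 7 sin 107° = 6.69, north 7 cos 107° = -2.05
Leg 2 (313°, 5 km): east 5 sin 313° = -3.66, north 5 cos 313° = 3.41
Leg 3 (245°, 2 km): east 2 sin 245° = -1.81, north 2 cos 245° = -0.85
Net displacement: 1.22 east, 0.52 north. Direction back to start is (-1.22, -0.52): bearing = atan2(-1.22, -0.52) mod 360° = 247.07° ≈ 247°.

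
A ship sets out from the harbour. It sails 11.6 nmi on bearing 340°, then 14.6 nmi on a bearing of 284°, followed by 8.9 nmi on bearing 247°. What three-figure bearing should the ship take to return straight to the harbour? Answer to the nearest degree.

113°

Leg 1 (340°, 11.6 nmi): east 11.6 sin 340° = -3.97, north 11.6 cos 340° = 10.90
Leg 2 (284°, 14.6 nmi): east 14.6 sin 284° = -14.17, north 14.6 cos 284° = 3.53
Leg 3 (247°, 8.9 nmi): east 8.9 sin 247° = -8.19, north 8.9 cos 247° = -3.48
Net displacement: -26.33 east, 10.95 north. Direction back to start is (26.33, -10.95): bearing = atan2(26.33, -10.95) mod 360° = 112.59° ≈ 113°.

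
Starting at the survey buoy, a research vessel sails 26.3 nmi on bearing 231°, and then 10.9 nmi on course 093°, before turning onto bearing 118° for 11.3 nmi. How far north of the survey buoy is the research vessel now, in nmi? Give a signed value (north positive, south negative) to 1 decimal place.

-22.4 nmi

Leg 1 (231°, 26.3 nmi): east 26.3 sin 231° = -20.44, north 26.3 cos 231° = -16.55
Leg 2 (093°, 10.9 nmi): east 10.9 sin 93° = 10.89, north 10.9 cos 93° = -0.57
Leg 3 (118°, 11.3 nmi): east 11.3 sin 118° = 9.98, north 11.3 cos 118° = -5.31
Net north component: -22.43 nmi.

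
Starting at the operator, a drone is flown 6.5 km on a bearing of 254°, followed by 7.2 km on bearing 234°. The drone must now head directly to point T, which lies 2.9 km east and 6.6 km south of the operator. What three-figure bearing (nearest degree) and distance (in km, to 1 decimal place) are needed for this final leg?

Leg 1 (254°, 6.5 km): east 6.5 sin 254° = -6.25, north 6.5 cos 254° = -1.79
Leg 2 (234°, 7.2 km): east 7.2 sin 234° = -5.82, north 7.2 cos 234° = -4.23
Current position: (-12.07, -6.02). Target: (2.9, -6.6). Remaining: Δeast = 14.97, Δnorth = -0.58.
Bearing = atan2(14.97, -0.58) mod 360° = 92.20°; distance = √((14.97)² + (-0.58)²) = 14.984 km.

092°, 15.0 km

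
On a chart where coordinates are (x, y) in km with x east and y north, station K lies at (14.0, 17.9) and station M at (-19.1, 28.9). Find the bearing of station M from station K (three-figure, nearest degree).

288°

Δeast = -19.1 − 14.0 = -33.10; Δnorth = 28.9 − 17.9 = 11.00.
Bearing = atan2(Δeast, Δnorth) mod 360° = 288.38° ≈ 288°.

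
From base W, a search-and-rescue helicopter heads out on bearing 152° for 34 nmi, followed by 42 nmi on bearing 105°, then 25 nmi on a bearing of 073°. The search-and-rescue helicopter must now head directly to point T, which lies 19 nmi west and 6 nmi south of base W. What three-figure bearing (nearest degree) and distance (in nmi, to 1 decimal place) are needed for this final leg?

Leg 1 (152°, 34 nmi): east 34 sin 152° = 15.96, north 34 cos 152° = -30.02
Leg 2 (105°, 42 nmi): east 42 sin 105° = 40.57, north 42 cos 105° = -10.87
Leg 3 (073°, 25 nmi): east 25 sin 73° = 23.91, north 25 cos 73° = 7.31
Current position: (80.44, -33.58). Target: (-19, -6). Remaining: Δeast = -99.44, Δnorth = 27.58.
Bearing = atan2(-99.44, 27.58) mod 360° = 285.50°; distance = √((-99.44)² + (27.58)²) = 103.193 nmi.

286°, 103.2 nmi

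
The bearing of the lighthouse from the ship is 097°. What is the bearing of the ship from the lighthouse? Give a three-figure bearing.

277°

Back-bearing = 097° + 180° = 277°.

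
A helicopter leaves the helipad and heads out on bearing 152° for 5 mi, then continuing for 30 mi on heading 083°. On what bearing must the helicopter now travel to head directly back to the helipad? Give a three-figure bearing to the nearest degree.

271°

Leg 1 (152°, 5 mi): east 5 sin 152° = 2.35, north 5 cos 152° = -4.41
Leg 2 (083°, 30 mi): east 30 sin 83° = 29.78, north 30 cos 83° = 3.66
Net displacement: 32.12 east, -0.76 north. Direction back to start is (-32.12, 0.76): bearing = atan2(-32.12, 0.76) mod 360° = 271.35° ≈ 271°.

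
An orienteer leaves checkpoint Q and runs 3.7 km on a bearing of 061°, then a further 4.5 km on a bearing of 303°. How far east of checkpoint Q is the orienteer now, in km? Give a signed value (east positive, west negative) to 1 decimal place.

Leg 1 (061°, 3.7 km): east 3.7 sin 61° = 3.24, north 3.7 cos 61° = 1.79
Leg 2 (303°, 4.5 km): east 4.5 sin 303° = -3.77, north 4.5 cos 303° = 2.45
Net east component: -0.54 km.

-0.5 km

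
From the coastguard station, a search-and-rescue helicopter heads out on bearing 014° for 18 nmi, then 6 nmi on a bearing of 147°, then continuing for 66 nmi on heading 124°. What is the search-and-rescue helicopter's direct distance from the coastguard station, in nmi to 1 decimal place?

Leg 1 (014°, 18 nmi): east 18 sin 14° = 4.35, north 18 cos 14° = 17.47
Leg 2 (147°, 6 nmi): east 6 sin 147° = 3.27, north 6 cos 147° = -5.03
Leg 3 (124°, 66 nmi): east 66 sin 124° = 54.72, north 66 cos 124° = -36.91
Net: 62.34 east, -24.47 north. Distance = √((62.34)² + (-24.47)²) = 66.971 nmi.

67.0 nmi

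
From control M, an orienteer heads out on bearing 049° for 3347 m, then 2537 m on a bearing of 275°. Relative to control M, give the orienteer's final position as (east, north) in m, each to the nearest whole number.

Leg 1 (049°, 3347 m): east 3347 sin 49° = 2526.01, north 3347 cos 49° = 2195.83
Leg 2 (275°, 2537 m): east 2537 sin 275° = -2527.35, north 2537 cos 275° = 221.11
Summing: -1.33 m east, 2416.94 m north → (-1, 2417).

(-1, 2417)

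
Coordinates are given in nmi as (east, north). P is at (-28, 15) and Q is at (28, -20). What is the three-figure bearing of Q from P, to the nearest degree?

Δeast = 28 − -28 = 56.00; Δnorth = -20 − 15 = -35.00.
Bearing = atan2(Δeast, Δnorth) mod 360° = 122.01° ≈ 122°.

122°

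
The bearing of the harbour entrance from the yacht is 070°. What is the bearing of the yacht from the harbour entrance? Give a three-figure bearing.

Back-bearing = 070° + 180° = 250°.

250°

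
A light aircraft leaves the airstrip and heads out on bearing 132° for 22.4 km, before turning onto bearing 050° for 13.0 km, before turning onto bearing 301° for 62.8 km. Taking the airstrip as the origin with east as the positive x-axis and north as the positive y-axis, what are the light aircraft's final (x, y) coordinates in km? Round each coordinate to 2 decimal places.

Leg 1 (132°, 22.4 km): east 22.4 sin 132° = 16.65, north 22.4 cos 132° = -14.99
Leg 2 (050°, 13.0 km): east 13.0 sin 50° = 9.96, north 13.0 cos 50° = 8.36
Leg 3 (301°, 62.8 km): east 62.8 sin 301° = -53.83, north 62.8 cos 301° = 32.34
Summing: -27.23 km east, 25.71 km north → (-27.23, 25.71).

(-27.23, 25.71)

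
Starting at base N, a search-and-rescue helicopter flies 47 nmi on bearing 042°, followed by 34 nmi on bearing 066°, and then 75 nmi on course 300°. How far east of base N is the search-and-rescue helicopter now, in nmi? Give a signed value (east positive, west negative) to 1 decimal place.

Leg 1 (042°, 47 nmi): east 47 sin 42° = 31.45, north 47 cos 42° = 34.93
Leg 2 (066°, 34 nmi): east 34 sin 66° = 31.06, north 34 cos 66° = 13.83
Leg 3 (300°, 75 nmi): east 75 sin 300° = -64.95, north 75 cos 300° = 37.50
Net east component: -2.44 nmi.

-2.4 nmi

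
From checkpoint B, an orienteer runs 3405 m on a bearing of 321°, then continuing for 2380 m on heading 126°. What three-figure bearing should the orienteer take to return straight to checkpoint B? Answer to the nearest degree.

Leg 1 (321°, 3405 m): east 3405 sin 321° = -2142.84, north 3405 cos 321° = 2646.18
Leg 2 (126°, 2380 m): east 2380 sin 126° = 1925.46, north 2380 cos 126° = -1398.93
Net displacement: -217.38 east, 1247.25 north. Direction back to start is (217.38, -1247.25): bearing = atan2(217.38, -1247.25) mod 360° = 170.11° ≈ 170°.

170°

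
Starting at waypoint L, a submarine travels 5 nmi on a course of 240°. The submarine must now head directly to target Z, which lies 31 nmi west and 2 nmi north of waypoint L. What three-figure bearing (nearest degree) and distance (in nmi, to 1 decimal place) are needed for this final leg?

Leg 1 (240°, 5 nmi): east 5 sin 240° = -4.33, north 5 cos 240° = -2.50
Current position: (-4.33, -2.50). Target: (-31, 2). Remaining: Δeast = -26.67, Δnorth = 4.50.
Bearing = atan2(-26.67, 4.50) mod 360° = 279.58°; distance = √((-26.67)² + (4.50)²) = 27.047 nmi.

280°, 27.0 nmi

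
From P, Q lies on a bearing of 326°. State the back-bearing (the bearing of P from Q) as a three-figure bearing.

Back-bearing = 326° − 180° = 146°.

146°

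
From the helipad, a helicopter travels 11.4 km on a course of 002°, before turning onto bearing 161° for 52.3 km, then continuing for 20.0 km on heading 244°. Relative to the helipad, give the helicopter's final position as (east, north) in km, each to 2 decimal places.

(-0.55, -46.82)

Leg 1 (002°, 11.4 km): east 11.4 sin 2° = 0.40, north 11.4 cos 2° = 11.39
Leg 2 (161°, 52.3 km): east 52.3 sin 161° = 17.03, north 52.3 cos 161° = -49.45
Leg 3 (244°, 20.0 km): east 20.0 sin 244° = -17.98, north 20.0 cos 244° = -8.77
Summing: -0.55 km east, -46.82 km north → (-0.55, -46.82).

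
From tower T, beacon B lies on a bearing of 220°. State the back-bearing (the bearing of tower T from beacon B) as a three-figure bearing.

Back-bearing = 220° − 180° = 040°.

040°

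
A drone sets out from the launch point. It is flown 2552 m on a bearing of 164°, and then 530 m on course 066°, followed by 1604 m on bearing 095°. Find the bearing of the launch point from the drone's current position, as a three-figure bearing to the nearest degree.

Leg 1 (164°, 2552 m): east 2552 sin 164° = 703.43, north 2552 cos 164° = -2453.14
Leg 2 (066°, 530 m): east 530 sin 66° = 484.18, north 530 cos 66° = 215.57
Leg 3 (095°, 1604 m): east 1604 sin 95° = 1597.90, north 1604 cos 95° = -139.80
Net displacement: 2785.50 east, -2377.37 north. Direction back to start is (-2785.50, 2377.37): bearing = atan2(-2785.50, 2377.37) mod 360° = 310.48° ≈ 310°.

310°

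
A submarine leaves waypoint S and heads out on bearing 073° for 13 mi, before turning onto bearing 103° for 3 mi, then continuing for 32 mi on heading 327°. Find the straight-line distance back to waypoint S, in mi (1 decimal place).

30.0 mi

Leg 1 (073°, 13 mi): east 13 sin 73° = 12.43, north 13 cos 73° = 3.80
Leg 2 (103°, 3 mi): east 3 sin 103° = 2.92, north 3 cos 103° = -0.67
Leg 3 (327°, 32 mi): east 32 sin 327° = -17.43, north 32 cos 327° = 26.84
Net: -2.07 east, 29.96 north. Distance = √((-2.07)² + (29.96)²) = 30.035 mi.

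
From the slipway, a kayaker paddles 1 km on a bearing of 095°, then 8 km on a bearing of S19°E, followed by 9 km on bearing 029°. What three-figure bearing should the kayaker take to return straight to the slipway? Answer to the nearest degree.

Leg 1 (095°, 1 km): east 1 sin 95° = 1.00, north 1 cos 95° = -0.09
Leg 2 (S19°E, 8 km): east 8 sin 161° = 2.60, north 8 cos 161° = -7.56
Leg 3 (029°, 9 km): east 9 sin 29° = 4.36, north 9 cos 29° = 7.87
Net displacement: 7.96 east, 0.22 north. Direction back to start is (-7.96, -0.22): bearing = atan2(-7.96, -0.22) mod 360° = 268.42° ≈ 268°.

268°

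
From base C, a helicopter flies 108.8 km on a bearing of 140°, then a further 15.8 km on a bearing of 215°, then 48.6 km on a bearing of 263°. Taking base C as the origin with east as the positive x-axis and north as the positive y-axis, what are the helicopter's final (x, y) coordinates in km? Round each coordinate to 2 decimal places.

(12.64, -102.21)

Leg 1 (140°, 108.8 km): east 108.8 sin 140° = 69.94, north 108.8 cos 140° = -83.35
Leg 2 (215°, 15.8 km): east 15.8 sin 215° = -9.06, north 15.8 cos 215° = -12.94
Leg 3 (263°, 48.6 km): east 48.6 sin 263° = -48.24, north 48.6 cos 263° = -5.92
Summing: 12.64 km east, -102.21 km north → (12.64, -102.21).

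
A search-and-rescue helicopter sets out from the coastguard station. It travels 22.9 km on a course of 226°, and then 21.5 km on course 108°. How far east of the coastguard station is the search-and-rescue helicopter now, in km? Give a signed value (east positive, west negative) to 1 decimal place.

4.0 km

Leg 1 (226°, 22.9 km): east 22.9 sin 226° = -16.47, north 22.9 cos 226° = -15.91
Leg 2 (108°, 21.5 km): east 21.5 sin 108° = 20.45, north 21.5 cos 108° = -6.64
Net east component: 3.97 km.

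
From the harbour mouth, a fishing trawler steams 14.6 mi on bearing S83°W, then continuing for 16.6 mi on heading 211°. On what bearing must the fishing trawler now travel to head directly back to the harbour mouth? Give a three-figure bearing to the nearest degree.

055°

Leg 1 (S83°W, 14.6 mi): east 14.6 sin 263° = -14.49, north 14.6 cos 263° = -1.78
Leg 2 (211°, 16.6 mi): east 16.6 sin 211° = -8.55, north 16.6 cos 211° = -14.23
Net displacement: -23.04 east, -16.01 north. Direction back to start is (23.04, 16.01): bearing = atan2(23.04, 16.01) mod 360° = 55.21° ≈ 055°.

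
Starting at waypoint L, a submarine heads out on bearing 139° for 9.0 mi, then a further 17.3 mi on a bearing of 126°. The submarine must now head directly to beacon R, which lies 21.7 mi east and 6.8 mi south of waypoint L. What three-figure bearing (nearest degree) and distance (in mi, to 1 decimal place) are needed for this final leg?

010°, 10.3 mi

Leg 1 (139°, 9.0 mi): east 9.0 sin 139° = 5.90, north 9.0 cos 139° = -6.79
Leg 2 (126°, 17.3 mi): east 17.3 sin 126° = 14.00, north 17.3 cos 126° = -10.17
Current position: (19.90, -16.96). Target: (21.7, -6.8). Remaining: Δeast = 1.80, Δnorth = 10.16.
Bearing = atan2(1.80, 10.16) mod 360° = 10.04°; distance = √((1.80)² + (10.16)²) = 10.319 mi.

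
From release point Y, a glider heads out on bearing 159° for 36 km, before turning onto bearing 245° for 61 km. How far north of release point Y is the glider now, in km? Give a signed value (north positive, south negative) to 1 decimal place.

-59.4 km

Leg 1 (159°, 36 km): east 36 sin 159° = 12.90, north 36 cos 159° = -33.61
Leg 2 (245°, 61 km): east 61 sin 245° = -55.28, north 61 cos 245° = -25.78
Net north component: -59.39 km.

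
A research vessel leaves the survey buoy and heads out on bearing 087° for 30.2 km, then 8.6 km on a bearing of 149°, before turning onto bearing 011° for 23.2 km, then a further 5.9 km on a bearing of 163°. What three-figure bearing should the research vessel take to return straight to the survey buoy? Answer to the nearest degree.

254°

Leg 1 (087°, 30.2 km): east 30.2 sin 87° = 30.16, north 30.2 cos 87° = 1.58
Leg 2 (149°, 8.6 km): east 8.6 sin 149° = 4.43, north 8.6 cos 149° = -7.37
Leg 3 (011°, 23.2 km): east 23.2 sin 11° = 4.43, north 23.2 cos 11° = 22.77
Leg 4 (163°, 5.9 km): east 5.9 sin 163° = 1.72, north 5.9 cos 163° = -5.64
Net displacement: 40.74 east, 11.34 north. Direction back to start is (-40.74, -11.34): bearing = atan2(-40.74, -11.34) mod 360° = 254.44° ≈ 254°.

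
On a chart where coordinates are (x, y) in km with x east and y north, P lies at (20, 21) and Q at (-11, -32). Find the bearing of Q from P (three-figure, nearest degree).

Δeast = -11 − 20 = -31.00; Δnorth = -32 − 21 = -53.00.
Bearing = atan2(Δeast, Δnorth) mod 360° = 210.32° ≈ 210°.

210°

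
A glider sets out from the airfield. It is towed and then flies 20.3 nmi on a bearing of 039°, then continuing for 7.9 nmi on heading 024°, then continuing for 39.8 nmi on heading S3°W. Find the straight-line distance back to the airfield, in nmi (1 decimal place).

Leg 1 (039°, 20.3 nmi): east 20.3 sin 39° = 12.78, north 20.3 cos 39° = 15.78
Leg 2 (024°, 7.9 nmi): east 7.9 sin 24° = 3.21, north 7.9 cos 24° = 7.22
Leg 3 (S3°W, 39.8 nmi): east 39.8 sin 183° = -2.08, north 39.8 cos 183° = -39.75
Net: 13.91 east, -16.75 north. Distance = √((13.91)² + (-16.75)²) = 21.772 nmi.

21.8 nmi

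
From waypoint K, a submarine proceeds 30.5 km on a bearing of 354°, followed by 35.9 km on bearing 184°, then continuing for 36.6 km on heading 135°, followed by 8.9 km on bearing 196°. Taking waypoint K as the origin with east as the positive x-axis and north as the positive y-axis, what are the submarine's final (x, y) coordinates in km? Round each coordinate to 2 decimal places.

Leg 1 (354°, 30.5 km): east 30.5 sin 354° = -3.19, north 30.5 cos 354° = 30.33
Leg 2 (184°, 35.9 km): east 35.9 sin 184° = -2.50, north 35.9 cos 184° = -35.81
Leg 3 (135°, 36.6 km): east 36.6 sin 135° = 25.88, north 36.6 cos 135° = -25.88
Leg 4 (196°, 8.9 km): east 8.9 sin 196° = -2.45, north 8.9 cos 196° = -8.56
Summing: 17.73 km east, -39.91 km north → (17.73, -39.91).

(17.73, -39.91)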